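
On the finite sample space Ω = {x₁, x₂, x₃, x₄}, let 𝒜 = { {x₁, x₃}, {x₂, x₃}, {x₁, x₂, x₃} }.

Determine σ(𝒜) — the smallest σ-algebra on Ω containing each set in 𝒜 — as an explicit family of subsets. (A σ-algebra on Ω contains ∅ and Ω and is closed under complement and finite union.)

Answer: σ(𝒜) = { {}, {x₁}, {x₂}, {x₃}, {x₄}, {x₁, x₂}, {x₁, x₃}, {x₁, x₄}, {x₂, x₃}, {x₂, x₄}, {x₃, x₄}, {x₁, x₂, x₃}, {x₁, x₂, x₄}, {x₁, x₃, x₄}, {x₂, x₃, x₄}, Ω }

Check:
Initial family (5 sets): { {}, {x₁, x₃}, {x₂, x₃}, {x₁, x₂, x₃}, Ω }.
Iteration 1 (3 new):
  {x₄}  = {x₁, x₂, x₃}ᶜ
  {x₁, x₄}  = {x₂, x₃}ᶜ
  {x₂, x₄}  = {x₁, x₃}ᶜ
  |family| = 8
Iteration 2: +3 →
  {x₁, x₂, x₄}  = {x₁, x₄} ∪ {x₂, x₄}
  {x₁, x₃, x₄}  = {x₄} ∪ {x₁, x₃}
  {x₂, x₃, x₄}  = {x₄} ∪ {x₂, x₃}
  |family| = 11
Iteration 3: +3 →
  {x₁}  = {x₂, x₃, x₄}ᶜ
  {x₂}  = {x₁, x₃, x₄}ᶜ
  {x₃}  = {x₁, x₂, x₄}ᶜ
  |family| = 14
Iteration 4. New:
  {x₁, x₂}  = {x₂} ∪ {x₁}
  {x₃, x₄}  = {x₃} ∪ {x₄}
  |family| = 16
Iteration 5: stable.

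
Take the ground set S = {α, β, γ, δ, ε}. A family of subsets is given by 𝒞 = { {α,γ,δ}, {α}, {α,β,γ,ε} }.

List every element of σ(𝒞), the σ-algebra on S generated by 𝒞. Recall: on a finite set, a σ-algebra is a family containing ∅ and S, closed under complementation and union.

σ(𝒞) = { {}, {α}, {γ}, {δ}, {α,γ}, {α,δ}, {β,ε}, {γ,δ}, {α,β,ε}, {α,γ,δ}, {β,γ,ε}, {β,δ,ε}, {α,β,γ,ε}, {α,β,δ,ε}, {β,γ,δ,ε}, S }

Trace:
Take S₀ = 𝒞 ∪ {∅, S} = { {}, {α}, {α,γ,δ}, {α,β,γ,ε}, S }.
Round 1. New:
  {δ}  = S∖{α,β,γ,ε}
  {β,ε}  = S∖{α,γ,δ}
  {β,γ,δ,ε}  = S∖{α}
Round 2. New:
  {α,δ}  = {δ} ∪ {α}
  {α,β,ε}  = {β,ε} ∪ {α}
  {β,δ,ε}  = {δ} ∪ {β,ε}
Round 3 adds 4:
  {α,γ}  = S∖{β,δ,ε}
  {γ,δ}  = S∖{α,β,ε}
  {β,γ,ε}  = S∖{α,δ}
  {α,β,δ,ε}  = {β,ε} ∪ {α,δ}
Round 4. New:
  {γ}  = S∖{α,β,δ,ε}
Round 5 adds nothing — fixpoint reached.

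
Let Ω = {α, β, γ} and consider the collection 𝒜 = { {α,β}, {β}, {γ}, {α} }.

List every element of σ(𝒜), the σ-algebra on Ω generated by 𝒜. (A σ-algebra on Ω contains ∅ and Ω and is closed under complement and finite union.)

Take S₀ = 𝒜 ∪ {∅, Ω} = { {}, {α}, {β}, {γ}, {α,β}, Ω }.
Step 1. New:
  {α,γ}  = Ω∖{β}
  {β,γ}  = Ω∖{α}
  |family| = 8
After Step 2 the family is unchanged; done.

Hence σ(𝒜) has 8 members: { {}, {α}, {β}, {γ}, {α,β}, {α,γ}, {β,γ}, Ω }.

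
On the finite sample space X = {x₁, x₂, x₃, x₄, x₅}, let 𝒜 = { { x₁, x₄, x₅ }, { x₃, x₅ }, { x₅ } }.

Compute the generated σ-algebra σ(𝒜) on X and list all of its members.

σ(𝒜) = { {  }, { x₂ }, { x₃ }, { x₅ }, { x₁, x₄ }, { x₂, x₃ }, { x₂, x₅ }, { x₃, x₅ }, { x₁, x₂, x₄ }, { x₁, x₃, x₄ }, { x₁, x₄, x₅ }, { x₂, x₃, x₅ }, { x₁, x₂, x₃, x₄ }, { x₁, x₂, x₄, x₅ }, { x₁, x₃, x₄, x₅ }, X }

Working:
Begin from { {  }, { x₅ }, { x₃, x₅ }, { x₁, x₄, x₅ }, X } (that is, 𝒜 plus ∅ and X).
Step 1: 4 new —
  { x₂, x₃ }  = ᶜ of { x₁, x₄, x₅ }
  { x₁, x₂, x₄ }  = ᶜ of { x₃, x₅ }
  { x₁, x₂, x₃, x₄ }  = ᶜ of { x₅ }
  { x₁, x₃, x₄, x₅ }  = { x₁, x₄, x₅ } ∪ { x₃, x₅ }
Step 2. New:
  { x₂ }  = ᶜ of { x₁, x₃, x₄, x₅ }
  { x₂, x₃, x₅ }  = { x₅ } ∪ { x₂, x₃ }
  { x₁, x₂, x₄, x₅ }  = { x₁, x₄, x₅ } ∪ { x₁, x₂, x₄ }
Step 3 adds 3:
  { x₃ }  = ᶜ of { x₁, x₂, x₄, x₅ }
  { x₁, x₄ }  = ᶜ of { x₂, x₃, x₅ }
  { x₂, x₅ }  = { x₂ } ∪ { x₅ }
Step 4. New:
  { x₁, x₃, x₄ }  = ᶜ of { x₂, x₅ }
Step 5: already closed under ᶜ and ∪.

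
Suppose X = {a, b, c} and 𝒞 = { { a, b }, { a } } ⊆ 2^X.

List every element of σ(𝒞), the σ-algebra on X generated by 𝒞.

|σ(𝒞)| = 8.  σ(𝒞) = { ∅, { a }, { b }, { c }, { a, b }, { a, c }, { b, c }, X }

Working:
Begin from { ∅, { a }, { a, b }, X } (that is, 𝒞 plus ∅ and X).
Pass 1: +2 →
  { c }  = complement { a, b }
  { b, c }  = complement { a }
Pass 2. New:
  { a, c }  = { c } ∪ { a }
Pass 3 (1 new):
  { b }  = complement { a, c }
Pass 4: already closed under ᶜ and ∪.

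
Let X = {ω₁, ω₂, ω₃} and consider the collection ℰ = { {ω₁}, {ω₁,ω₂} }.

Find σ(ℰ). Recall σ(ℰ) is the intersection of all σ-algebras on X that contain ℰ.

σ(ℰ) = { {}, {ω₁}, {ω₂}, {ω₃}, {ω₁,ω₂}, {ω₁,ω₃}, {ω₂,ω₃}, X }

Check:
Take S₀ = ℰ ∪ {∅, X} = { {}, {ω₁}, {ω₁,ω₂}, X }.
Iteration 1 (2 new):
  {ω₃}  = ᶜ of {ω₁,ω₂}
  {ω₂,ω₃}  = ᶜ of {ω₁}
  [6 total]
Iteration 2. New:
  {ω₁,ω₃}  = {ω₃} ∪ {ω₁}
  [7 total]
Iteration 3 (1 new):
  {ω₂}  = ᶜ of {ω₁,ω₃}
  [8 total]
Iteration 4: already closed under ᶜ and ∪.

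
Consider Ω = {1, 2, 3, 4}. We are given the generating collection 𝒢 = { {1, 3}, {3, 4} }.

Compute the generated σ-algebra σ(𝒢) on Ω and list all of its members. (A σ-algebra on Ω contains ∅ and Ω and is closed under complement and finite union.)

Begin from { {}, {1, 3}, {3, 4}, Ω } (that is, 𝒢 plus ∅ and Ω).
Iteration 1 adds 3:
  {1, 2}  = complement {3, 4}
  {2, 4}  = complement {1, 3}
  {1, 3, 4}  = {1, 3} ∪ {3, 4}
  [7 total]
Iteration 2: +4 →
  {2}  = complement {1, 3, 4}
  {1, 2, 3}  = {1, 2} ∪ {1, 3}
  {1, 2, 4}  = {1, 2} ∪ {2, 4}
  {2, 3, 4}  = {3, 4} ∪ {2, 4}
  [11 total]
Iteration 3: 3 new —
  {1}  = complement {2, 3, 4}
  {3}  = complement {1, 2, 4}
  {4}  = complement {1, 2, 3}
  [14 total]
Iteration 4: 2 new —
  {1, 4}  = {4} ∪ {1}
  {2, 3}  = {3} ∪ {2}
  [16 total]
Iteration 5: closed — nothing new.

σ(𝒢) = { {}, {1}, {2}, {3}, {4}, {1, 2}, {1, 3}, {1, 4}, {2, 3}, {2, 4}, {3, 4}, {1, 2, 3}, {1, 2, 4}, {1, 3, 4}, {2, 3, 4}, Ω }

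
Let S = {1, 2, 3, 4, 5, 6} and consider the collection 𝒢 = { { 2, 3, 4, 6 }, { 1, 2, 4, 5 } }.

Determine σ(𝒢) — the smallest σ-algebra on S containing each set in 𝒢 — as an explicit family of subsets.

σ(𝒢) = { {  }, { 1, 5 }, { 2, 4 }, { 3, 6 }, { 1, 2, 4, 5 }, { 1, 3, 5, 6 }, { 2, 3, 4, 6 }, S }

Working:
Begin from { {  }, { 1, 2, 4, 5 }, { 2, 3, 4, 6 }, S } (that is, 𝒢 plus ∅ and S).
Pass 1: +2 →
  { 1, 5 }  = { 2, 3, 4, 6 }ᶜ
  { 3, 6 }  = { 1, 2, 4, 5 }ᶜ
  |family| = 6
Pass 2. New:
  { 1, 3, 5, 6 }  = { 3, 6 } ∪ { 1, 5 }
  |family| = 7
Pass 3: +1 →
  { 2, 4 }  = { 1, 3, 5, 6 }ᶜ
  |family| = 8
Pass 4: already closed under ᶜ and ∪.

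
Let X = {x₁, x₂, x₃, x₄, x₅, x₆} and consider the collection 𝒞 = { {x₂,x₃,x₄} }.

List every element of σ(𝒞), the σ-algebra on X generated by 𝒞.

|σ(𝒞)| = 4.  σ(𝒞) = { ∅, {x₁,x₅,x₆}, {x₂,x₃,x₄}, X }

Derivation:
Initial family (3 sets): { ∅, {x₂,x₃,x₄}, X }.
Round 1. New:
  {x₁,x₅,x₆}  = {x₂,x₃,x₄}ᶜ
  (now 4)
Round 2: stable.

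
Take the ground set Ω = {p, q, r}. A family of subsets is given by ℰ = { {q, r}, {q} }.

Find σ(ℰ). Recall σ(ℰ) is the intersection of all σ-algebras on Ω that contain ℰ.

|σ(ℰ)| = 8.  σ(ℰ) = { ∅, {p}, {q}, {r}, {p, q}, {p, r}, {q, r}, Ω }

Working:
Seed the family with ℰ together with ∅ and Ω: { ∅, {q}, {q, r}, Ω }.
Round 1. New:
  {p}  = Ω∖{q, r}
  {p, r}  = Ω∖{q}
  |family| = 6
Round 2 (1 new):
  {p, q}  = {q} ∪ {p}
  |family| = 7
Round 3: 1 new —
  {r}  = Ω∖{p, q}
  |family| = 8
After Round 4 the family is unchanged; done.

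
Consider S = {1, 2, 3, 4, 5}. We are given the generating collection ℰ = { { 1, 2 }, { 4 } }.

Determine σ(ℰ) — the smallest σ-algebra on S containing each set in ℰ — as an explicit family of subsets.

Seed the family with ℰ together with ∅ and S: { {}, { 4 }, { 1, 2 }, S }.
Round 1 adds 3:
  { 1, 2, 4 }  = { 1, 2 } ∪ { 4 }
  { 3, 4, 5 }  = ᶜ of { 1, 2 }
  { 1, 2, 3, 5 }  = ᶜ of { 4 }
  (now 7)
Round 2: 1 new —
  { 3, 5 }  = ᶜ of { 1, 2, 4 }
  (now 8)
Round 3: already closed under ᶜ and ∪.

Therefore σ(ℰ) = { {}, { 4 }, { 1, 2 }, { 3, 5 }, { 1, 2, 4 }, { 3, 4, 5 }, { 1, 2, 3, 5 }, S } (|σ(ℰ)| = 8).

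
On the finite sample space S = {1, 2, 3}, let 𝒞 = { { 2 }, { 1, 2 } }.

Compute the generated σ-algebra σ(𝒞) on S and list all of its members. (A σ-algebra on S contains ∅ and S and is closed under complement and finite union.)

|σ(𝒞)| = 8.  σ(𝒞) = { {}, { 1 }, { 2 }, { 3 }, { 1, 2 }, { 1, 3 }, { 2, 3 }, S }

Trace:
Take S₀ = 𝒞 ∪ {∅, S} = { {}, { 2 }, { 1, 2 }, S }.
Iteration 1: +2 →
  { 3 }  = { 1, 2 }ᶜ
  { 1, 3 }  = { 2 }ᶜ
Iteration 2 (1 new):
  { 2, 3 }  = { 3 } ∪ { 2 }
Iteration 3. New:
  { 1 }  = { 2, 3 }ᶜ
After Iteration 4 the family is unchanged; done.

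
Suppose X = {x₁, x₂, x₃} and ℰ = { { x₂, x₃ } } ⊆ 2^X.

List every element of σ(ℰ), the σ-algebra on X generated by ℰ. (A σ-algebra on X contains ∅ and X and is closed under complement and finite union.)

σ(ℰ) (4 sets): { ∅, { x₁ }, { x₂, x₃ }, X }

Trace:
Seed the family with ℰ together with ∅ and X: { ∅, { x₂, x₃ }, X }.
Iteration 1 (1 new):
  { x₁ }  = X∖{ x₂, x₃ }
  |family| = 4
Iteration 2: closed — nothing new.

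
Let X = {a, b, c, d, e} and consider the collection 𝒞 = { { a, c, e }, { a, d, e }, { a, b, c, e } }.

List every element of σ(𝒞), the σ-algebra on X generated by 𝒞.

Initial family (5 sets): { {  }, { a, c, e }, { a, d, e }, { a, b, c, e }, X }.
Pass 1 adds 4:
  { d }  = complement { a, b, c, e }
  { b, c }  = complement { a, d, e }
  { b, d }  = complement { a, c, e }
  { a, c, d, e }  = { a, d, e } ∪ { a, c, e }
  (now 9)
Pass 2: +3 →
  { b }  = complement { a, c, d, e }
  { b, c, d }  = { b, c } ∪ { d }
  { a, b, d, e }  = { a, d, e } ∪ { b, d }
  (now 12)
Pass 3. New:
  { c }  = complement { a, b, d, e }
  { a, e }  = complement { b, c, d }
  (now 14)
Pass 4: +2 →
  { c, d }  = { c } ∪ { d }
  { a, b, e }  = { a, e } ∪ { b }
  (now 16)
Pass 5: closed — nothing new.

|σ(𝒞)| = 16.  σ(𝒞) = { {  }, { b }, { c }, { d }, { a, e }, { b, c }, { b, d }, { c, d }, { a, b, e }, { a, c, e }, { a, d, e }, { b, c, d }, { a, b, c, e }, { a, b, d, e }, { a, c, d, e }, X }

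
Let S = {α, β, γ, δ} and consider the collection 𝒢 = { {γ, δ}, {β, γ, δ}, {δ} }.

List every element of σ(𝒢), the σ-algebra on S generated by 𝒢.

Begin from { {}, {δ}, {γ, δ}, {β, γ, δ}, S } (that is, 𝒢 plus ∅ and S).
Round 1. New:
  {α}  = ᶜ of {β, γ, δ}
  {α, β}  = ᶜ of {γ, δ}
  {α, β, γ}  = ᶜ of {δ}
  |family| = 8
Round 2: 3 new —
  {α, δ}  = {δ} ∪ {α}
  {α, β, δ}  = {δ} ∪ {α, β}
  {α, γ, δ}  = {γ, δ} ∪ {α}
  |family| = 11
Round 3 (3 new):
  {β}  = ᶜ of {α, γ, δ}
  {γ}  = ᶜ of {α, β, δ}
  {β, γ}  = ᶜ of {α, δ}
  |family| = 14
Round 4: 2 new —
  {α, γ}  = {γ} ∪ {α}
  {β, δ}  = {δ} ∪ {β}
  |family| = 16
Round 5: closed — nothing new.

Hence σ(𝒢) has 16 members: { {}, {α}, {β}, {γ}, {δ}, {α, β}, {α, γ}, {α, δ}, {β, γ}, {β, δ}, {γ, δ}, {α, β, γ}, {α, β, δ}, {α, γ, δ}, {β, γ, δ}, S }.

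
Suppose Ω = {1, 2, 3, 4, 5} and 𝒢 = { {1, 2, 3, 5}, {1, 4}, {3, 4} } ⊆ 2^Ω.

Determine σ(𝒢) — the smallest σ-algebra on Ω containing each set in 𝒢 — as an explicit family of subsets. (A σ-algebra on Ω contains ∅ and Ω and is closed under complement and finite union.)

σ(𝒢) = { {}, {1}, {3}, {4}, {1, 3}, {1, 4}, {2, 5}, {3, 4}, {1, 2, 5}, {1, 3, 4}, {2, 3, 5}, {2, 4, 5}, {1, 2, 3, 5}, {1, 2, 4, 5}, {2, 3, 4, 5}, Ω }

Derivation:
Initial family (5 sets): { {}, {1, 4}, {3, 4}, {1, 2, 3, 5}, Ω }.
Pass 1 (4 new):
  {4}  = complement {1, 2, 3, 5}
  {1, 2, 5}  = complement {3, 4}
  {1, 3, 4}  = {3, 4} ∪ {1, 4}
  {2, 3, 5}  = complement {1, 4}
Pass 2 adds 3:
  {2, 5}  = complement {1, 3, 4}
  {1, 2, 4, 5}  = {1, 2, 5} ∪ {1, 4}
  {2, 3, 4, 5}  = {3, 4} ∪ {2, 3, 5}
Pass 3 adds 3:
  {1}  = complement {2, 3, 4, 5}
  {3}  = complement {1, 2, 4, 5}
  {2, 4, 5}  = {2, 5} ∪ {4}
Pass 4: +1 →
  {1, 3}  = complement {2, 4, 5}
After Pass 5 the family is unchanged; done.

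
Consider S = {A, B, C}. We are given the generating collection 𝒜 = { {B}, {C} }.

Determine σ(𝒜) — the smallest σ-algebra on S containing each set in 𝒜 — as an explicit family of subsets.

Initial family (4 sets): { {}, {B}, {C}, S }.
Round 1 (3 new):
  {A,B}  = {C}ᶜ
  {A,C}  = {B}ᶜ
  {B,C}  = {C} ∪ {B}
  — 7 sets.
Round 2: 1 new —
  {A}  = {B,C}ᶜ
  — 8 sets.
Round 3: closed — nothing new.

σ(𝒜) = { {}, {A}, {B}, {C}, {A,B}, {A,C}, {B,C}, S }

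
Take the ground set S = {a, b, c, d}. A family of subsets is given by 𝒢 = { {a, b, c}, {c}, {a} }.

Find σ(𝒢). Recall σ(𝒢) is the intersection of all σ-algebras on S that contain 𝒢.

|σ(𝒢)| = 16.  σ(𝒢) = { ∅, {a}, {b}, {c}, {d}, {a, b}, {a, c}, {a, d}, {b, c}, {b, d}, {c, d}, {a, b, c}, {a, b, d}, {a, c, d}, {b, c, d}, S }

Working:
Take S₀ = 𝒢 ∪ {∅, S} = { ∅, {a}, {c}, {a, b, c}, S }.
Pass 1. New:
  {d}  = complement {a, b, c}
  {a, c}  = {c} ∪ {a}
  {a, b, d}  = complement {c}
  {b, c, d}  = complement {a}
  [9 total]
Pass 2: +4 →
  {a, d}  = {d} ∪ {a}
  {b, d}  = complement {a, c}
  {c, d}  = {c} ∪ {d}
  {a, c, d}  = {a, c} ∪ {d}
  [13 total]
Pass 3 adds 3:
  {b}  = complement {a, c, d}
  {a, b}  = complement {c, d}
  {b, c}  = complement {a, d}
  [16 total]
After Pass 4 the family is unchanged; done.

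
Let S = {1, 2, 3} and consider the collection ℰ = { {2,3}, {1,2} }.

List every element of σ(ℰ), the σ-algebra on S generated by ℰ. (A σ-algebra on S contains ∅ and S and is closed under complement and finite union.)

Answer: σ(ℰ) = { {}, {1}, {2}, {3}, {1,2}, {1,3}, {2,3}, S }

Working:
Take S₀ = ℰ ∪ {∅, S} = { {}, {1,2}, {2,3}, S }.
Pass 1 (2 new):
  {1}  = {2,3}ᶜ
  {3}  = {1,2}ᶜ
  |family| = 6
Pass 2. New:
  {1,3}  = {3} ∪ {1}
  |family| = 7
Pass 3 (1 new):
  {2}  = {1,3}ᶜ
  |family| = 8
Pass 4: no new sets; the family is a σ-algebra.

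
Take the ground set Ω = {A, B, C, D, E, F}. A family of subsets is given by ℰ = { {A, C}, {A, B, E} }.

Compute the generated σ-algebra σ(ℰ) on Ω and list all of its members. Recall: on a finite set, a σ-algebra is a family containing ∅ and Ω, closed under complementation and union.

Answer: σ(ℰ) = { ∅, {A}, {C}, {A, C}, {B, E}, {D, F}, {A, B, E}, {A, D, F}, {B, C, E}, {C, D, F}, {A, B, C, E}, {A, C, D, F}, {B, D, E, F}, {A, B, D, E, F}, {B, C, D, E, F}, Ω }

Trace:
Start: ℰ ∪ {∅, Ω} = { ∅, {A, C}, {A, B, E}, Ω }.
Step 1: +3 →
  {C, D, F}  = {A, B, E}ᶜ
  {A, B, C, E}  = {A, C} ∪ {A, B, E}
  {B, D, E, F}  = {A, C}ᶜ
  |family| = 7
Step 2 adds 4:
  {D, F}  = {A, B, C, E}ᶜ
  {A, C, D, F}  = {A, C} ∪ {C, D, F}
  {A, B, D, E, F}  = {A, B, E} ∪ {B, D, E, F}
  {B, C, D, E, F}  = {B, D, E, F} ∪ {C, D, F}
  |family| = 11
Step 3: 3 new —
  {A}  = {B, C, D, E, F}ᶜ
  {C}  = {A, B, D, E, F}ᶜ
  {B, E}  = {A, C, D, F}ᶜ
  |family| = 14
Step 4: 2 new —
  {A, D, F}  = {D, F} ∪ {A}
  {B, C, E}  = {C} ∪ {B, E}
  |family| = 16
Step 5: stable.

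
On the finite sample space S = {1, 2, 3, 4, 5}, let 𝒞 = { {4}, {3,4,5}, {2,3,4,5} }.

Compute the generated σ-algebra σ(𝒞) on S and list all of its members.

σ(𝒞) = { ∅, {1}, {2}, {4}, {1,2}, {1,4}, {2,4}, {3,5}, {1,2,4}, {1,3,5}, {2,3,5}, {3,4,5}, {1,2,3,5}, {1,3,4,5}, {2,3,4,5}, S }

Trace:
Begin from { ∅, {4}, {3,4,5}, {2,3,4,5}, S } (that is, 𝒞 plus ∅ and S).
Step 1 adds 3:
  {1}  = S∖{2,3,4,5}
  {1,2}  = S∖{3,4,5}
  {1,2,3,5}  = S∖{4}
  — 8 sets.
Step 2. New:
  {1,4}  = {4} ∪ {1}
  {1,2,4}  = {4} ∪ {1,2}
  {1,3,4,5}  = {3,4,5} ∪ {1}
  — 11 sets.
Step 3. New:
  {2}  = S∖{1,3,4,5}
  {3,5}  = S∖{1,2,4}
  {2,3,5}  = S∖{1,4}
  — 14 sets.
Step 4: 2 new —
  {2,4}  = {4} ∪ {2}
  {1,3,5}  = {3,5} ∪ {1}
  — 16 sets.
Step 5: closed — nothing new.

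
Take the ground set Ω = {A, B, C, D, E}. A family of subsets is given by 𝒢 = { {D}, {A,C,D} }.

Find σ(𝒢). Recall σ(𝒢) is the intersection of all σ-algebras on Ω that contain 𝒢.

σ(𝒢) = { {}, {D}, {A,C}, {B,E}, {A,C,D}, {B,D,E}, {A,B,C,E}, Ω }

Check:
Initial family (4 sets): { {}, {D}, {A,C,D}, Ω }.
Round 1: 2 new —
  {B,E}  = ᶜ of {A,C,D}
  {A,B,C,E}  = ᶜ of {D}
Round 2: +1 →
  {B,D,E}  = {B,E} ∪ {D}
Round 3 (1 new):
  {A,C}  = ᶜ of {B,D,E}
Round 4: no new sets; the family is a σ-algebra.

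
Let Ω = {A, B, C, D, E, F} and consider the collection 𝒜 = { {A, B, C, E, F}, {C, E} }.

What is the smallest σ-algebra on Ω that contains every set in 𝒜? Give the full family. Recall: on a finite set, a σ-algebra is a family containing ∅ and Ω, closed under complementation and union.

|σ(𝒜)| = 8.  σ(𝒜) = { {}, {D}, {C, E}, {A, B, F}, {C, D, E}, {A, B, D, F}, {A, B, C, E, F}, Ω }

Derivation:
Begin from { {}, {C, E}, {A, B, C, E, F}, Ω } (that is, 𝒜 plus ∅ and Ω).
Step 1: 2 new —
  {D}  = Ω∖{A, B, C, E, F}
  {A, B, D, F}  = Ω∖{C, E}
  (now 6)
Step 2: 1 new —
  {C, D, E}  = {D} ∪ {C, E}
  (now 7)
Step 3 (1 new):
  {A, B, F}  = Ω∖{C, D, E}
  (now 8)
Step 4 adds nothing — fixpoint reached.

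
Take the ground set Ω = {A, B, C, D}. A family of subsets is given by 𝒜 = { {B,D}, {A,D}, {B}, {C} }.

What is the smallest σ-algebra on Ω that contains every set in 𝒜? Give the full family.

Start: 𝒜 ∪ {∅, Ω} = { ∅, {B}, {C}, {A,D}, {B,D}, Ω }.
Iteration 1 adds 5:
  {A,C}  = {B,D}ᶜ
  {B,C}  = {A,D}ᶜ
  {A,B,D}  = {C}ᶜ
  {A,C,D}  = {B}ᶜ
  {B,C,D}  = {C} ∪ {B,D}
  [11 total]
Iteration 2 adds 2:
  {A}  = {B,C,D}ᶜ
  {A,B,C}  = {B} ∪ {A,C}
  [13 total]
Iteration 3: 2 new —
  {D}  = {A,B,C}ᶜ
  {A,B}  = {B} ∪ {A}
  [15 total]
Iteration 4: +1 →
  {C,D}  = {A,B}ᶜ
  [16 total]
Iteration 5 adds nothing — fixpoint reached.

Therefore σ(𝒜) = { ∅, {A}, {B}, {C}, {D}, {A,B}, {A,C}, {A,D}, {B,C}, {B,D}, {C,D}, {A,B,C}, {A,B,D}, {A,C,D}, {B,C,D}, Ω } (|σ(𝒜)| = 16).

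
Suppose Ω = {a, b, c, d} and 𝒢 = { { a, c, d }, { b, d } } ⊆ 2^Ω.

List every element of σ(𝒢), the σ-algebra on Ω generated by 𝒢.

Take S₀ = 𝒢 ∪ {∅, Ω} = { ∅, { b, d }, { a, c, d }, Ω }.
Iteration 1. New:
  { b }  = ᶜ of { a, c, d }
  { a, c }  = ᶜ of { b, d }
Iteration 2 adds 1:
  { a, b, c }  = { a, c } ∪ { b }
Iteration 3: 1 new —
  { d }  = ᶜ of { a, b, c }
Iteration 4: no new sets; the family is a σ-algebra.

|σ(𝒢)| = 8.  σ(𝒢) = { ∅, { b }, { d }, { a, c }, { b, d }, { a, b, c }, { a, c, d }, Ω }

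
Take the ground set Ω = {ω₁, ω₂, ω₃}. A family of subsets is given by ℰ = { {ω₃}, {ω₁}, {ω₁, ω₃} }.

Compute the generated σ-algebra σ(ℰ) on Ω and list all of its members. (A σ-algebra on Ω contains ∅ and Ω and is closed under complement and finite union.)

Take S₀ = ℰ ∪ {∅, Ω} = { {}, {ω₁}, {ω₃}, {ω₁, ω₃}, Ω }.
Round 1. New:
  {ω₂}  = complement {ω₁, ω₃}
  {ω₁, ω₂}  = complement {ω₃}
  {ω₂, ω₃}  = complement {ω₁}
  — 8 sets.
Round 2: closed — nothing new.

Hence σ(ℰ) has 8 members: { {}, {ω₁}, {ω₂}, {ω₃}, {ω₁, ω₂}, {ω₁, ω₃}, {ω₂, ω₃}, Ω }.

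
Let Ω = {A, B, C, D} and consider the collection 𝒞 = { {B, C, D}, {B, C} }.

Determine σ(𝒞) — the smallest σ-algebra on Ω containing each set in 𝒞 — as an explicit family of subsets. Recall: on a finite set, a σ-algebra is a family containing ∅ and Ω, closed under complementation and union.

Answer: σ(𝒞) = { ∅, {A}, {D}, {A, D}, {B, C}, {A, B, C}, {B, C, D}, Ω }

Working:
Begin from { ∅, {B, C}, {B, C, D}, Ω } (that is, 𝒞 plus ∅ and Ω).
Round 1 (2 new):
  {A}  = Ω∖{B, C, D}
  {A, D}  = Ω∖{B, C}
  |family| = 6
Round 2. New:
  {A, B, C}  = {B, C} ∪ {A}
  |family| = 7
Round 3: 1 new —
  {D}  = Ω∖{A, B, C}
  |family| = 8
Round 4: no new sets; the family is a σ-algebra.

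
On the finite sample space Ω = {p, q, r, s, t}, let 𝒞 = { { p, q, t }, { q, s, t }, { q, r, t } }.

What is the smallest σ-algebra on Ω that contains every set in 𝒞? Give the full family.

Start: 𝒞 ∪ {∅, Ω} = { {  }, { p, q, t }, { q, r, t }, { q, s, t }, Ω }.
Round 1: +6 →
  { p, r }  = complement { q, s, t }
  { p, s }  = complement { q, r, t }
  { r, s }  = complement { p, q, t }
  { p, q, r, t }  = { p, q, t } ∪ { q, r, t }
  { p, q, s, t }  = { p, q, t } ∪ { q, s, t }
  { q, r, s, t }  = { q, r, t } ∪ { q, s, t }
Round 2: +4 →
  { p }  = complement { q, r, s, t }
  { r }  = complement { p, q, s, t }
  { s }  = complement { p, q, r, t }
  { p, r, s }  = { r, s } ∪ { p, s }
Round 3 adds 1:
  { q, t }  = complement { p, r, s }
Round 4: already closed under ᶜ and ∪.

Hence σ(𝒞) has 16 members: { {  }, { p }, { r }, { s }, { p, r }, { p, s }, { q, t }, { r, s }, { p, q, t }, { p, r, s }, { q, r, t }, { q, s, t }, { p, q, r, t }, { p, q, s, t }, { q, r, s, t }, Ω }.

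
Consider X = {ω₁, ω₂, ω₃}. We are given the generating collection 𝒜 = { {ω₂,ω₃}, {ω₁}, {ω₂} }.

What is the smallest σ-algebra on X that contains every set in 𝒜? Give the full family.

Take S₀ = 𝒜 ∪ {∅, X} = { ∅, {ω₁}, {ω₂}, {ω₂,ω₃}, X }.
Pass 1 adds 2:
  {ω₁,ω₂}  = {ω₂} ∪ {ω₁}
  {ω₁,ω₃}  = X∖{ω₂}
  — 7 sets.
Pass 2 adds 1:
  {ω₃}  = X∖{ω₁,ω₂}
  — 8 sets.
Pass 3: closed — nothing new.

Therefore σ(𝒜) = { ∅, {ω₁}, {ω₂}, {ω₃}, {ω₁,ω₂}, {ω₁,ω₃}, {ω₂,ω₃}, X } (|σ(𝒜)| = 8).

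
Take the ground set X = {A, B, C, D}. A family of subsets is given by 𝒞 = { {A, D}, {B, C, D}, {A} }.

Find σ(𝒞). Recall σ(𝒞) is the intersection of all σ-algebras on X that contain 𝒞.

Answer: σ(𝒞) = { {}, {A}, {D}, {A, D}, {B, C}, {A, B, C}, {B, C, D}, X }

Derivation:
Begin from { {}, {A}, {A, D}, {B, C, D}, X } (that is, 𝒞 plus ∅ and X).
Step 1 (1 new):
  {B, C}  = {A, D}ᶜ
  — 6 sets.
Step 2: +1 →
  {A, B, C}  = {B, C} ∪ {A}
  — 7 sets.
Step 3 adds 1:
  {D}  = {A, B, C}ᶜ
  — 8 sets.
Step 4: closed — nothing new.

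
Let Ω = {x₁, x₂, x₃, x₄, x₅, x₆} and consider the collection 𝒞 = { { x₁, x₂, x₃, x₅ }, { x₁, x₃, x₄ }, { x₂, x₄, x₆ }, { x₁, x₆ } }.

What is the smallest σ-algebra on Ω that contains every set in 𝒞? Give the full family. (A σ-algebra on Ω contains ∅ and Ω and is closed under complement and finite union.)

Take S₀ = 𝒞 ∪ {∅, Ω} = { {}, { x₁, x₆ }, { x₁, x₃, x₄ }, { x₂, x₄, x₆ }, { x₁, x₂, x₃, x₅ }, Ω }.
Round 1 adds 9:
  { x₄, x₆ }  = complement { x₁, x₂, x₃, x₅ }
  { x₁, x₃, x₅ }  = complement { x₂, x₄, x₆ }
  { x₂, x₅, x₆ }  = complement { x₁, x₃, x₄ }
  { x₁, x₂, x₄, x₆ }  = { x₂, x₄, x₆ } ∪ { x₁, x₆ }
  { x₁, x₃, x₄, x₆ }  = { x₁, x₃, x₄ } ∪ { x₁, x₆ }
  { x₂, x₃, x₄, x₅ }  = complement { x₁, x₆ }
  { x₁, x₂, x₃, x₄, x₅ }  = { x₁, x₃, x₄ } ∪ { x₁, x₂, x₃, x₅ }
  { x₁, x₂, x₃, x₄, x₆ }  = { x₂, x₄, x₆ } ∪ { x₁, x₃, x₄ }
  { x₁, x₂, x₃, x₅, x₆ }  = { x₁, x₆ } ∪ { x₁, x₂, x₃, x₅ }
  — 15 sets.
Round 2: 13 new —
  { x₄ }  = complement { x₁, x₂, x₃, x₅, x₆ }
  { x₅ }  = complement { x₁, x₂, x₃, x₄, x₆ }
  { x₆ }  = complement { x₁, x₂, x₃, x₄, x₅ }
  { x₂, x₅ }  = complement { x₁, x₃, x₄, x₆ }
  { x₃, x₅ }  = complement { x₁, x₂, x₄, x₆ }
  { x₁, x₄, x₆ }  = { x₁, x₆ } ∪ { x₄, x₆ }
  { x₁, x₂, x₅, x₆ }  = { x₁, x₆ } ∪ { x₂, x₅, x₆ }
  { x₁, x₃, x₄, x₅ }  = { x₁, x₃, x₅ } ∪ { x₁, x₃, x₄ }
  { x₁, x₃, x₅, x₆ }  = { x₁, x₆ } ∪ { x₁, x₃, x₅ }
  { x₂, x₄, x₅, x₆ }  = { x₂, x₄, x₆ } ∪ { x₂, x₅, x₆ }
  { x₁, x₂, x₄, x₅, x₆ }  = { x₁, x₂, x₄, x₆ } ∪ { x₂, x₅, x₆ }
  { x₁, x₃, x₄, x₅, x₆ }  = { x₁, x₃, x₅ } ∪ { x₁, x₃, x₄, x₆ }
  { x₂, x₃, x₄, x₅, x₆ }  = { x₂, x₄, x₆ } ∪ { x₂, x₃, x₄, x₅ }
  — 28 sets.
Round 3 adds 18:
  { x₁ }  = complement { x₂, x₃, x₄, x₅, x₆ }
  { x₂ }  = complement { x₁, x₃, x₄, x₅, x₆ }
  { x₃ }  = complement { x₁, x₂, x₄, x₅, x₆ }
  { x₁, x₃ }  = complement { x₂, x₄, x₅, x₆ }
  { x₂, x₄ }  = complement { x₁, x₃, x₅, x₆ }
  { x₂, x₆ }  = complement { x₁, x₃, x₄, x₅ }
  { x₃, x₄ }  = complement { x₁, x₂, x₅, x₆ }
  { x₄, x₅ }  = { x₅ } ∪ { x₄ }
  { x₅, x₆ }  = { x₆ } ∪ { x₅ }
  { x₁, x₅, x₆ }  = { x₁, x₆ } ∪ { x₅ }
  { x₂, x₃, x₅ }  = complement { x₁, x₄, x₆ }
  { x₂, x₄, x₅ }  = { x₂, x₅ } ∪ { x₄ }
  { x₃, x₄, x₅ }  = { x₃, x₅ } ∪ { x₄ }
  { x₃, x₅, x₆ }  = { x₃, x₅ } ∪ { x₆ }
  { x₄, x₅, x₆ }  = { x₄, x₆ } ∪ { x₅ }
  { x₁, x₄, x₅, x₆ }  = { x₁, x₄, x₆ } ∪ { x₅ }
  { x₂, x₃, x₅, x₆ }  = { x₃, x₅ } ∪ { x₂, x₅, x₆ }
  { x₃, x₄, x₅, x₆ }  = { x₃, x₅ } ∪ { x₄, x₆ }
  — 46 sets.
Round 4 adds 18:
  { x₁, x₂ }  = complement { x₃, x₄, x₅, x₆ }
  { x₁, x₄ }  = complement { x₂, x₃, x₅, x₆ }
  { x₁, x₅ }  = { x₁ } ∪ { x₅ }
  { x₂, x₃ }  = complement { x₁, x₄, x₅, x₆ }
  { x₃, x₆ }  = { x₃ } ∪ { x₆ }
  { x₁, x₂, x₃ }  = complement { x₄, x₅, x₆ }
  { x₁, x₂, x₄ }  = complement { x₃, x₅, x₆ }
  { x₁, x₂, x₅ }  = { x₁ } ∪ { x₂, x₅ }
  { x₁, x₂, x₆ }  = complement { x₃, x₄, x₅ }
  { x₁, x₃, x₆ }  = complement { x₂, x₄, x₅ }
  { x₁, x₄, x₅ }  = { x₄, x₅ } ∪ { x₁ }
  { x₂, x₃, x₄ }  = complement { x₁, x₅, x₆ }
  { x₂, x₃, x₆ }  = { x₂, x₆ } ∪ { x₃ }
  { x₃, x₄, x₆ }  = { x₃, x₄ } ∪ { x₄, x₆ }
  { x₁, x₂, x₃, x₄ }  = complement { x₅, x₆ }
  { x₁, x₂, x₃, x₆ }  = complement { x₄, x₅ }
  { x₁, x₂, x₄, x₅ }  = { x₂, x₄, x₅ } ∪ { x₁ }
  { x₂, x₃, x₄, x₆ }  = { x₂, x₄, x₆ } ∪ { x₃, x₄ }
  — 64 sets.
Round 5: no new sets; the family is a σ-algebra.

|σ(𝒞)| = 64.  σ(𝒞) = { {}, { x₁ }, { x₂ }, { x₃ }, { x₄ }, { x₅ }, { x₆ }, { x₁, x₂ }, { x₁, x₃ }, { x₁, x₄ }, { x₁, x₅ }, { x₁, x₆ }, { x₂, x₃ }, { x₂, x₄ }, { x₂, x₅ }, { x₂, x₆ }, { x₃, x₄ }, { x₃, x₅ }, { x₃, x₆ }, { x₄, x₅ }, { x₄, x₆ }, { x₅, x₆ }, { x₁, x₂, x₃ }, { x₁, x₂, x₄ }, { x₁, x₂, x₅ }, { x₁, x₂, x₆ }, { x₁, x₃, x₄ }, { x₁, x₃, x₅ }, { x₁, x₃, x₆ }, { x₁, x₄, x₅ }, { x₁, x₄, x₆ }, { x₁, x₅, x₆ }, { x₂, x₃, x₄ }, { x₂, x₃, x₅ }, { x₂, x₃, x₆ }, { x₂, x₄, x₅ }, { x₂, x₄, x₆ }, { x₂, x₅, x₆ }, { x₃, x₄, x₅ }, { x₃, x₄, x₆ }, { x₃, x₅, x₆ }, { x₄, x₅, x₆ }, { x₁, x₂, x₃, x₄ }, { x₁, x₂, x₃, x₅ }, { x₁, x₂, x₃, x₆ }, { x₁, x₂, x₄, x₅ }, { x₁, x₂, x₄, x₆ }, { x₁, x₂, x₅, x₆ }, { x₁, x₃, x₄, x₅ }, { x₁, x₃, x₄, x₆ }, { x₁, x₃, x₅, x₆ }, { x₁, x₄, x₅, x₆ }, { x₂, x₃, x₄, x₅ }, { x₂, x₃, x₄, x₆ }, { x₂, x₃, x₅, x₆ }, { x₂, x₄, x₅, x₆ }, { x₃, x₄, x₅, x₆ }, { x₁, x₂, x₃, x₄, x₅ }, { x₁, x₂, x₃, x₄, x₆ }, { x₁, x₂, x₃, x₅, x₆ }, { x₁, x₂, x₄, x₅, x₆ }, { x₁, x₃, x₄, x₅, x₆ }, { x₂, x₃, x₄, x₅, x₆ }, Ω }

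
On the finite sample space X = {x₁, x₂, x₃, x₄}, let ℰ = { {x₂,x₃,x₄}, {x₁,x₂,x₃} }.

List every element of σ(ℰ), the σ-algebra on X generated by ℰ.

Begin from { ∅, {x₁,x₂,x₃}, {x₂,x₃,x₄}, X } (that is, ℰ plus ∅ and X).
Iteration 1: +2 →
  {x₁}  = complement {x₂,x₃,x₄}
  {x₄}  = complement {x₁,x₂,x₃}
  |family| = 6
Iteration 2: 1 new —
  {x₁,x₄}  = {x₄} ∪ {x₁}
  |family| = 7
Iteration 3 (1 new):
  {x₂,x₃}  = complement {x₁,x₄}
  |family| = 8
Iteration 4 adds nothing — fixpoint reached.

|σ(ℰ)| = 8.  σ(ℰ) = { ∅, {x₁}, {x₄}, {x₁,x₄}, {x₂,x₃}, {x₁,x₂,x₃}, {x₂,x₃,x₄}, X }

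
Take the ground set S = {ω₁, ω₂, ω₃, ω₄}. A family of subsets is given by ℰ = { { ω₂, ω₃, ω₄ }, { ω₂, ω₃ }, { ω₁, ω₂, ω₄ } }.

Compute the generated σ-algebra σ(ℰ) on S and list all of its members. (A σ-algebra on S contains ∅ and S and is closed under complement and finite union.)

Start: ℰ ∪ {∅, S} = { ∅, { ω₂, ω₃ }, { ω₁, ω₂, ω₄ }, { ω₂, ω₃, ω₄ }, S }.
Iteration 1 (3 new):
  { ω₁ }  = S∖{ ω₂, ω₃, ω₄ }
  { ω₃ }  = S∖{ ω₁, ω₂, ω₄ }
  { ω₁, ω₄ }  = S∖{ ω₂, ω₃ }
  — 8 sets.
Iteration 2 adds 3:
  { ω₁, ω₃ }  = { ω₃ } ∪ { ω₁ }
  { ω₁, ω₂, ω₃ }  = { ω₂, ω₃ } ∪ { ω₁ }
  { ω₁, ω₃, ω₄ }  = { ω₃ } ∪ { ω₁, ω₄ }
  — 11 sets.
Iteration 3: 3 new —
  { ω₂ }  = S∖{ ω₁, ω₃, ω₄ }
  { ω₄ }  = S∖{ ω₁, ω₂, ω₃ }
  { ω₂, ω₄ }  = S∖{ ω₁, ω₃ }
  — 14 sets.
Iteration 4: 2 new —
  { ω₁, ω₂ }  = { ω₂ } ∪ { ω₁ }
  { ω₃, ω₄ }  = { ω₃ } ∪ { ω₄ }
  — 16 sets.
Iteration 5: already closed under ᶜ and ∪.

Hence σ(ℰ) has 16 members: { ∅, { ω₁ }, { ω₂ }, { ω₃ }, { ω₄ }, { ω₁, ω₂ }, { ω₁, ω₃ }, { ω₁, ω₄ }, { ω₂, ω₃ }, { ω₂, ω₄ }, { ω₃, ω₄ }, { ω₁, ω₂, ω₃ }, { ω₁, ω₂, ω₄ }, { ω₁, ω₃, ω₄ }, { ω₂, ω₃, ω₄ }, S }.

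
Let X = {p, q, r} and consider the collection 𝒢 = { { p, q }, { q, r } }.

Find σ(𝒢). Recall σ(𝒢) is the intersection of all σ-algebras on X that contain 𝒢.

σ(𝒢) = { ∅, { p }, { q }, { r }, { p, q }, { p, r }, { q, r }, X }

Check:
Start: 𝒢 ∪ {∅, X} = { ∅, { p, q }, { q, r }, X }.
Round 1 adds 2:
  { p }  = X∖{ q, r }
  { r }  = X∖{ p, q }
  [6 total]
Round 2 (1 new):
  { p, r }  = { r } ∪ { p }
  [7 total]
Round 3. New:
  { q }  = X∖{ p, r }
  [8 total]
Round 4 adds nothing — fixpoint reached.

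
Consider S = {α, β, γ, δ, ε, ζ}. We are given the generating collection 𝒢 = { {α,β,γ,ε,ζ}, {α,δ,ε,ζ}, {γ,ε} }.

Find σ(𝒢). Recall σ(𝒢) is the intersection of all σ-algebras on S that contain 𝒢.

Begin from { ∅, {γ,ε}, {α,δ,ε,ζ}, {α,β,γ,ε,ζ}, S } (that is, 𝒢 plus ∅ and S).
Step 1. New:
  {δ}  = {α,β,γ,ε,ζ}ᶜ
  {β,γ}  = {α,δ,ε,ζ}ᶜ
  {α,β,δ,ζ}  = {γ,ε}ᶜ
  {α,γ,δ,ε,ζ}  = {α,δ,ε,ζ} ∪ {γ,ε}
  [9 total]
Step 2: 6 new —
  {β}  = {α,γ,δ,ε,ζ}ᶜ
  {β,γ,δ}  = {β,γ} ∪ {δ}
  {β,γ,ε}  = {β,γ} ∪ {γ,ε}
  {γ,δ,ε}  = {δ} ∪ {γ,ε}
  {α,β,γ,δ,ζ}  = {α,β,δ,ζ} ∪ {β,γ}
  {α,β,δ,ε,ζ}  = {α,β,δ,ζ} ∪ {α,δ,ε,ζ}
  [15 total]
Step 3 (7 new):
  {γ}  = {α,β,δ,ε,ζ}ᶜ
  {ε}  = {α,β,γ,δ,ζ}ᶜ
  {β,δ}  = {δ} ∪ {β}
  {α,β,ζ}  = {γ,δ,ε}ᶜ
  {α,δ,ζ}  = {β,γ,ε}ᶜ
  {α,ε,ζ}  = {β,γ,δ}ᶜ
  {β,γ,δ,ε}  = {γ,δ,ε} ∪ {β,γ,ε}
  [22 total]
Step 4: +9 →
  {α,ζ}  = {β,γ,δ,ε}ᶜ
  {β,ε}  = {β} ∪ {ε}
  {γ,δ}  = {γ} ∪ {δ}
  {δ,ε}  = {ε} ∪ {δ}
  {β,δ,ε}  = {β,δ} ∪ {ε}
  {α,β,γ,ζ}  = {γ} ∪ {α,β,ζ}
  {α,β,ε,ζ}  = {β} ∪ {α,ε,ζ}
  {α,γ,δ,ζ}  = {α,δ,ζ} ∪ {γ}
  {α,γ,ε,ζ}  = {β,δ}ᶜ
  [31 total]
Step 5 (1 new):
  {α,γ,ζ}  = {β,δ,ε}ᶜ
  [32 total]
Step 6: no new sets; the family is a σ-algebra.

Hence σ(𝒢) has 32 members: { ∅, {β}, {γ}, {δ}, {ε}, {α,ζ}, {β,γ}, {β,δ}, {β,ε}, {γ,δ}, {γ,ε}, {δ,ε}, {α,β,ζ}, {α,γ,ζ}, {α,δ,ζ}, {α,ε,ζ}, {β,γ,δ}, {β,γ,ε}, {β,δ,ε}, {γ,δ,ε}, {α,β,γ,ζ}, {α,β,δ,ζ}, {α,β,ε,ζ}, {α,γ,δ,ζ}, {α,γ,ε,ζ}, {α,δ,ε,ζ}, {β,γ,δ,ε}, {α,β,γ,δ,ζ}, {α,β,γ,ε,ζ}, {α,β,δ,ε,ζ}, {α,γ,δ,ε,ζ}, S }.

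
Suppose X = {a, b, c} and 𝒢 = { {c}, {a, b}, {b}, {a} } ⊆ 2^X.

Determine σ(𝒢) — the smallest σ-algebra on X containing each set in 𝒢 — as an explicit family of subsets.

|σ(𝒢)| = 8.  σ(𝒢) = { ∅, {a}, {b}, {c}, {a, b}, {a, c}, {b, c}, X }

Trace:
Take S₀ = 𝒢 ∪ {∅, X} = { ∅, {a}, {b}, {c}, {a, b}, X }.
Iteration 1 adds 2:
  {a, c}  = complement {b}
  {b, c}  = complement {a}
Iteration 2: no new sets; the family is a σ-algebra.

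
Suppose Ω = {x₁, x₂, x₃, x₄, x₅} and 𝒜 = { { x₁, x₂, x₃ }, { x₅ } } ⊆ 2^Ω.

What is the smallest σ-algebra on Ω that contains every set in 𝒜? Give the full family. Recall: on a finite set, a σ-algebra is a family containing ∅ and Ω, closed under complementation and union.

|σ(𝒜)| = 8.  σ(𝒜) = { {}, { x₄ }, { x₅ }, { x₄, x₅ }, { x₁, x₂, x₃ }, { x₁, x₂, x₃, x₄ }, { x₁, x₂, x₃, x₅ }, Ω }

Working:
Seed the family with 𝒜 together with ∅ and Ω: { {}, { x₅ }, { x₁, x₂, x₃ }, Ω }.
Step 1. New:
  { x₄, x₅ }  = ᶜ of { x₁, x₂, x₃ }
  { x₁, x₂, x₃, x₄ }  = ᶜ of { x₅ }
  { x₁, x₂, x₃, x₅ }  = { x₁, x₂, x₃ } ∪ { x₅ }
  — 7 sets.
Step 2: 1 new —
  { x₄ }  = ᶜ of { x₁, x₂, x₃, x₅ }
  — 8 sets.
Step 3: already closed under ᶜ and ∪.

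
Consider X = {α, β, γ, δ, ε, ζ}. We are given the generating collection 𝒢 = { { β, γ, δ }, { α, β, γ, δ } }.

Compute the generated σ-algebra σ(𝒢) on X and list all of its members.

Seed the family with 𝒢 together with ∅ and X: { {  }, { β, γ, δ }, { α, β, γ, δ }, X }.
Step 1 adds 2:
  { ε, ζ }  = X∖{ α, β, γ, δ }
  { α, ε, ζ }  = X∖{ β, γ, δ }
  [6 total]
Step 2: 1 new —
  { β, γ, δ, ε, ζ }  = { β, γ, δ } ∪ { ε, ζ }
  [7 total]
Step 3 adds 1:
  { α }  = X∖{ β, γ, δ, ε, ζ }
  [8 total]
After Step 4 the family is unchanged; done.

Therefore σ(𝒢) = { {  }, { α }, { ε, ζ }, { α, ε, ζ }, { β, γ, δ }, { α, β, γ, δ }, { β, γ, δ, ε, ζ }, X } (|σ(𝒢)| = 8).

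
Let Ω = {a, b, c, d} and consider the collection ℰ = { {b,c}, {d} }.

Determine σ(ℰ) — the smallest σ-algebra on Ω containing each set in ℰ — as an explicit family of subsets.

Seed the family with ℰ together with ∅ and Ω: { {}, {d}, {b,c}, Ω }.
Round 1: +3 →
  {a,d}  = Ω∖{b,c}
  {a,b,c}  = Ω∖{d}
  {b,c,d}  = {d} ∪ {b,c}
  (now 7)
Round 2. New:
  {a}  = Ω∖{b,c,d}
  (now 8)
Round 3 adds nothing — fixpoint reached.

Hence σ(ℰ) has 8 members: { {}, {a}, {d}, {a,d}, {b,c}, {a,b,c}, {b,c,d}, Ω }.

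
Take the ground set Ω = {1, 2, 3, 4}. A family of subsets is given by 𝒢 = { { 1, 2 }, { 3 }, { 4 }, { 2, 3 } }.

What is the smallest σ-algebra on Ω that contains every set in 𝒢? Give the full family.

Seed the family with 𝒢 together with ∅ and Ω: { {}, { 3 }, { 4 }, { 1, 2 }, { 2, 3 }, Ω }.
Round 1 adds 5:
  { 1, 4 }  = complement { 2, 3 }
  { 3, 4 }  = complement { 1, 2 }
  { 1, 2, 3 }  = complement { 4 }
  { 1, 2, 4 }  = complement { 3 }
  { 2, 3, 4 }  = { 2, 3 } ∪ { 4 }
  — 11 sets.
Round 2: 2 new —
  { 1 }  = complement { 2, 3, 4 }
  { 1, 3, 4 }  = { 3, 4 } ∪ { 1, 4 }
  — 13 sets.
Round 3 adds 2:
  { 2 }  = complement { 1, 3, 4 }
  { 1, 3 }  = { 3 } ∪ { 1 }
  — 15 sets.
Round 4: +1 →
  { 2, 4 }  = complement { 1, 3 }
  — 16 sets.
Round 5: closed — nothing new.

|σ(𝒢)| = 16.  σ(𝒢) = { {}, { 1 }, { 2 }, { 3 }, { 4 }, { 1, 2 }, { 1, 3 }, { 1, 4 }, { 2, 3 }, { 2, 4 }, { 3, 4 }, { 1, 2, 3 }, { 1, 2, 4 }, { 1, 3, 4 }, { 2, 3, 4 }, Ω }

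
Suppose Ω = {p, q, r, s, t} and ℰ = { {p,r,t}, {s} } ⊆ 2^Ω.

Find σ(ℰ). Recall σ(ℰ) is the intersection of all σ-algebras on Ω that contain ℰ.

Start: ℰ ∪ {∅, Ω} = { {}, {s}, {p,r,t}, Ω }.
Pass 1 (3 new):
  {q,s}  = ᶜ of {p,r,t}
  {p,q,r,t}  = ᶜ of {s}
  {p,r,s,t}  = {p,r,t} ∪ {s}
  — 7 sets.
Pass 2 (1 new):
  {q}  = ᶜ of {p,r,s,t}
  — 8 sets.
Pass 3: no new sets; the family is a σ-algebra.

Hence σ(ℰ) has 8 members: { {}, {q}, {s}, {q,s}, {p,r,t}, {p,q,r,t}, {p,r,s,t}, Ω }.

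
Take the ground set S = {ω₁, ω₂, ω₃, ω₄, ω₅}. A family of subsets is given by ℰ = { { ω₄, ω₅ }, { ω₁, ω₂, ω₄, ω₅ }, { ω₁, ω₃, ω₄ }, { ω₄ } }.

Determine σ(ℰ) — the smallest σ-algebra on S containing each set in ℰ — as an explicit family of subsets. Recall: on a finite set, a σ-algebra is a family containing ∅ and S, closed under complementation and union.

σ(ℰ) (32 sets): { {}, { ω₁ }, { ω₂ }, { ω₃ }, { ω₄ }, { ω₅ }, { ω₁, ω₂ }, { ω₁, ω₃ }, { ω₁, ω₄ }, { ω₁, ω₅ }, { ω₂, ω₃ }, { ω₂, ω₄ }, { ω₂, ω₅ }, { ω₃, ω₄ }, { ω₃, ω₅ }, { ω₄, ω₅ }, { ω₁, ω₂, ω₃ }, { ω₁, ω₂, ω₄ }, { ω₁, ω₂, ω₅ }, { ω₁, ω₃, ω₄ }, { ω₁, ω₃, ω₅ }, { ω₁, ω₄, ω₅ }, { ω₂, ω₃, ω₄ }, { ω₂, ω₃, ω₅ }, { ω₂, ω₄, ω₅ }, { ω₃, ω₄, ω₅ }, { ω₁, ω₂, ω₃, ω₄ }, { ω₁, ω₂, ω₃, ω₅ }, { ω₁, ω₂, ω₄, ω₅ }, { ω₁, ω₃, ω₄, ω₅ }, { ω₂, ω₃, ω₄, ω₅ }, S }

Trace:
Take S₀ = ℰ ∪ {∅, S} = { {}, { ω₄ }, { ω₄, ω₅ }, { ω₁, ω₃, ω₄ }, { ω₁, ω₂, ω₄, ω₅ }, S }.
Iteration 1: +5 →
  { ω₃ }  = complement { ω₁, ω₂, ω₄, ω₅ }
  { ω₂, ω₅ }  = complement { ω₁, ω₃, ω₄ }
  { ω₁, ω₂, ω₃ }  = complement { ω₄, ω₅ }
  { ω₁, ω₂, ω₃, ω₅ }  = complement { ω₄ }
  { ω₁, ω₃, ω₄, ω₅ }  = { ω₄, ω₅ } ∪ { ω₁, ω₃, ω₄ }
Iteration 2: 6 new —
  { ω₂ }  = complement { ω₁, ω₃, ω₄, ω₅ }
  { ω₃, ω₄ }  = { ω₃ } ∪ { ω₄ }
  { ω₂, ω₃, ω₅ }  = { ω₂, ω₅ } ∪ { ω₃ }
  { ω₂, ω₄, ω₅ }  = { ω₂, ω₅ } ∪ { ω₄, ω₅ }
  { ω₃, ω₄, ω₅ }  = { ω₄, ω₅ } ∪ { ω₃ }
  { ω₁, ω₂, ω₃, ω₄ }  = { ω₁, ω₂, ω₃ } ∪ { ω₁, ω₃, ω₄ }
Iteration 3 adds 9:
  { ω₅ }  = complement { ω₁, ω₂, ω₃, ω₄ }
  { ω₁, ω₂ }  = complement { ω₃, ω₄, ω₅ }
  { ω₁, ω₃ }  = complement { ω₂, ω₄, ω₅ }
  { ω₁, ω₄ }  = complement { ω₂, ω₃, ω₅ }
  { ω₂, ω₃ }  = { ω₃ } ∪ { ω₂ }
  { ω₂, ω₄ }  = { ω₄ } ∪ { ω₂ }
  { ω₁, ω₂, ω₅ }  = complement { ω₃, ω₄ }
  { ω₂, ω₃, ω₄ }  = { ω₃, ω₄ } ∪ { ω₂ }
  { ω₂, ω₃, ω₄, ω₅ }  = { ω₄, ω₅ } ∪ { ω₂, ω₃, ω₅ }
Iteration 4: +6 →
  { ω₁ }  = complement { ω₂, ω₃, ω₄, ω₅ }
  { ω₁, ω₅ }  = complement { ω₂, ω₃, ω₄ }
  { ω₃, ω₅ }  = { ω₅ } ∪ { ω₃ }
  { ω₁, ω₂, ω₄ }  = { ω₁, ω₂ } ∪ { ω₁, ω₄ }
  { ω₁, ω₃, ω₅ }  = complement { ω₂, ω₄ }
  { ω₁, ω₄, ω₅ }  = complement { ω₂, ω₃ }
Iteration 5: no new sets; the family is a σ-algebra.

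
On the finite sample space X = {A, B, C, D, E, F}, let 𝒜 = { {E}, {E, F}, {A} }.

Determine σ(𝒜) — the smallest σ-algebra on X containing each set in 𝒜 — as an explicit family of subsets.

σ(𝒜) = { ∅, {A}, {E}, {F}, {A, E}, {A, F}, {E, F}, {A, E, F}, {B, C, D}, {A, B, C, D}, {B, C, D, E}, {B, C, D, F}, {A, B, C, D, E}, {A, B, C, D, F}, {B, C, D, E, F}, X }

Check:
Start: 𝒜 ∪ {∅, X} = { ∅, {A}, {E}, {E, F}, X }.
Pass 1: +5 →
  {A, E}  = {E} ∪ {A}
  {A, E, F}  = {E, F} ∪ {A}
  {A, B, C, D}  = complement {E, F}
  {A, B, C, D, F}  = complement {E}
  {B, C, D, E, F}  = complement {A}
  |family| = 10
Pass 2: 3 new —
  {B, C, D}  = complement {A, E, F}
  {B, C, D, F}  = complement {A, E}
  {A, B, C, D, E}  = {E} ∪ {A, B, C, D}
  |family| = 13
Pass 3: +2 →
  {F}  = complement {A, B, C, D, E}
  {B, C, D, E}  = {B, C, D} ∪ {E}
  |family| = 15
Pass 4. New:
  {A, F}  = complement {B, C, D, E}
  |family| = 16
Pass 5: already closed under ᶜ and ∪.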